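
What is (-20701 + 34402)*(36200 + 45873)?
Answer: 1124482173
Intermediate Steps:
(-20701 + 34402)*(36200 + 45873) = 13701*82073 = 1124482173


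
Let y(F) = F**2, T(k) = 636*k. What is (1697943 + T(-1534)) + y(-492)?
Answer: 964383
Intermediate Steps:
(1697943 + T(-1534)) + y(-492) = (1697943 + 636*(-1534)) + (-492)**2 = (1697943 - 975624) + 242064 = 722319 + 242064 = 964383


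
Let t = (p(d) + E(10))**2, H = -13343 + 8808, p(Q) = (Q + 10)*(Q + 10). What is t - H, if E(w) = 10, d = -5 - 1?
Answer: 5211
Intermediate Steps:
d = -6
p(Q) = (10 + Q)**2 (p(Q) = (10 + Q)*(10 + Q) = (10 + Q)**2)
H = -4535
t = 676 (t = ((10 - 6)**2 + 10)**2 = (4**2 + 10)**2 = (16 + 10)**2 = 26**2 = 676)
t - H = 676 - 1*(-4535) = 676 + 4535 = 5211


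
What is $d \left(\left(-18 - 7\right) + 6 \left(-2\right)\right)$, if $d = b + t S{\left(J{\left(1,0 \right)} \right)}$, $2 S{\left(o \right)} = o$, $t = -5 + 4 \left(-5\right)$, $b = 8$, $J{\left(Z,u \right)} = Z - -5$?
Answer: $2479$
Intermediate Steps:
$J{\left(Z,u \right)} = 5 + Z$ ($J{\left(Z,u \right)} = Z + 5 = 5 + Z$)
$t = -25$ ($t = -5 - 20 = -25$)
$S{\left(o \right)} = \frac{o}{2}$
$d = -67$ ($d = 8 - 25 \frac{5 + 1}{2} = 8 - 25 \cdot \frac{1}{2} \cdot 6 = 8 - 75 = -67$)
$d \left(\left(-18 - 7\right) + 6 \left(-2\right)\right) = - 67 \left(\left(-18 - 7\right) + 6 \left(-2\right)\right) = - 67 \left(-25 - 12\right) = \left(-67\right) \left(-37\right) = 2479$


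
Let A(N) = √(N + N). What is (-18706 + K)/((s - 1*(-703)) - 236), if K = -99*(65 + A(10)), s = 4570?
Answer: -25141/5037 - 66*√5/1679 ≈ -5.0792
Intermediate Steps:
A(N) = √2*√N (A(N) = √(2*N) = √2*√N)
K = -6435 - 198*√5 (K = -99*(65 + √2*√10) = -99*(65 + 2*√5) = -6435 - 198*√5 ≈ -6877.7)
(-18706 + K)/((s - 1*(-703)) - 236) = (-18706 + (-6435 - 198*√5))/((4570 - 1*(-703)) - 236) = (-25141 - 198*√5)/((4570 + 703) - 236) = (-25141 - 198*√5)/(5273 - 236) = (-25141 - 198*√5)/5037 = (-25141 - 198*√5)*(1/5037) = -25141/5037 - 66*√5/1679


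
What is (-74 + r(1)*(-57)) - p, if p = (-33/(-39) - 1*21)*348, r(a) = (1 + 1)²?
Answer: 87250/13 ≈ 6711.5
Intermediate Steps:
r(a) = 4 (r(a) = 2² = 4)
p = -91176/13 (p = (-33*(-1/39) - 21)*348 = (11/13 - 21)*348 = -262/13*348 = -91176/13 ≈ -7013.5)
(-74 + r(1)*(-57)) - p = (-74 + 4*(-57)) - 1*(-91176/13) = (-74 - 228) + 91176/13 = -302 + 91176/13 = 87250/13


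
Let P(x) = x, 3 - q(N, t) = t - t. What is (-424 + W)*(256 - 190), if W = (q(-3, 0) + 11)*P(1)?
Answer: -27060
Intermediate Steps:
q(N, t) = 3 (q(N, t) = 3 - (t - t) = 3 - 1*0 = 3 + 0 = 3)
W = 14 (W = (3 + 11)*1 = 14*1 = 14)
(-424 + W)*(256 - 190) = (-424 + 14)*(256 - 190) = -410*66 = -27060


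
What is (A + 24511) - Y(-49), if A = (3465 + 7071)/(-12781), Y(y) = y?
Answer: 313890824/12781 ≈ 24559.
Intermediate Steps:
A = -10536/12781 (A = 10536*(-1/12781) = -10536/12781 ≈ -0.82435)
(A + 24511) - Y(-49) = (-10536/12781 + 24511) - 1*(-49) = 313264555/12781 + 49 = 313890824/12781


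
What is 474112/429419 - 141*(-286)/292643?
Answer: 12004792970/9666651109 ≈ 1.2419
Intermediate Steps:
474112/429419 - 141*(-286)/292643 = 474112*(1/429419) + 40326*(1/292643) = 474112/429419 + 3102/22511 = 12004792970/9666651109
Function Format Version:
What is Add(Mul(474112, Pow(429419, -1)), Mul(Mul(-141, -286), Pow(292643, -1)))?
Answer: Rational(12004792970, 9666651109) ≈ 1.2419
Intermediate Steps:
Add(Mul(474112, Pow(429419, -1)), Mul(Mul(-141, -286), Pow(292643, -1))) = Add(Mul(474112, Rational(1, 429419)), Mul(40326, Rational(1, 292643))) = Add(Rational(474112, 429419), Rational(3102, 22511)) = Rational(12004792970, 9666651109)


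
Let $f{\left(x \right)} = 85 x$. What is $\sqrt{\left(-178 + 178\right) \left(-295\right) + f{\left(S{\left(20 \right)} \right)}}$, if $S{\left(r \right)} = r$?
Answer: $10 \sqrt{17} \approx 41.231$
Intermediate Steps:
$\sqrt{\left(-178 + 178\right) \left(-295\right) + f{\left(S{\left(20 \right)} \right)}} = \sqrt{\left(-178 + 178\right) \left(-295\right) + 85 \cdot 20} = \sqrt{0 \left(-295\right) + 1700} = \sqrt{0 + 1700} = \sqrt{1700} = 10 \sqrt{17}$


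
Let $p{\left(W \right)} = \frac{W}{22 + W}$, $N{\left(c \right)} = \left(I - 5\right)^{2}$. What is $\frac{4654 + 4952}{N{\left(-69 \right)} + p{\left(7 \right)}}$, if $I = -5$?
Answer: $\frac{92858}{969} \approx 95.829$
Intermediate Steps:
$N{\left(c \right)} = 100$ ($N{\left(c \right)} = \left(-5 - 5\right)^{2} = \left(-10\right)^{2} = 100$)
$\frac{4654 + 4952}{N{\left(-69 \right)} + p{\left(7 \right)}} = \frac{4654 + 4952}{100 + \frac{7}{22 + 7}} = \frac{9606}{100 + \frac{7}{29}} = \frac{9606}{\frac{2907}{29}} = 9606 \cdot \frac{29}{2907} = \frac{92858}{969}$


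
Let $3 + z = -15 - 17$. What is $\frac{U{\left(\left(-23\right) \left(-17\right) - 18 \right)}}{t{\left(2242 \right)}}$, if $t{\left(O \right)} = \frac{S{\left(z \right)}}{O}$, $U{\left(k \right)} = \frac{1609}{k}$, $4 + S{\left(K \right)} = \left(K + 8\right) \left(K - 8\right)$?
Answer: $\frac{3607378}{431561} \approx 8.3589$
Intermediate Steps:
$z = -35$ ($z = -3 - 32 = -35$)
$S{\left(K \right)} = -4 + \left(-8 + K\right) \left(8 + K\right)$ ($S{\left(K \right)} = -4 + \left(K + 8\right) \left(K - 8\right) = -4 + \left(8 + K\right) \left(-8 + K\right) = -4 + \left(-8 + K\right) \left(8 + K\right)$)
$t{\left(O \right)} = \frac{1157}{O}$ ($t{\left(O \right)} = \frac{-68 + \left(-35\right)^{2}}{O} = \frac{-68 + 1225}{O} = \frac{1157}{O}$)
$\frac{U{\left(\left(-23\right) \left(-17\right) - 18 \right)}}{t{\left(2242 \right)}} = \frac{1609 \frac{1}{\left(-23\right) \left(-17\right) - 18}}{1157 \cdot \frac{1}{2242}} = \frac{1609 \frac{1}{391 - 18}}{1157 \cdot \frac{1}{2242}} = \frac{1609 \cdot \frac{1}{373}}{\frac{1157}{2242}} = 1609 \cdot \frac{1}{373} \cdot \frac{2242}{1157} = \frac{1609}{373} \cdot \frac{2242}{1157} = \frac{3607378}{431561}$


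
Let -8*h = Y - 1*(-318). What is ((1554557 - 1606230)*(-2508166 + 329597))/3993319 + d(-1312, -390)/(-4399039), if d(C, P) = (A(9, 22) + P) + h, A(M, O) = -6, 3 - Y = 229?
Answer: 990427761817564071/35133532040882 ≈ 28190.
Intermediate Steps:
Y = -226 (Y = 3 - 1*229 = 3 - 229 = -226)
h = -23/2 (h = -(-226 - 1*(-318))/8 = -(-226 + 318)/8 = -1/8*92 = -23/2 ≈ -11.500)
d(C, P) = -35/2 + P (d(C, P) = (-6 + P) - 23/2 = -35/2 + P)
((1554557 - 1606230)*(-2508166 + 329597))/3993319 + d(-1312, -390)/(-4399039) = ((1554557 - 1606230)*(-2508166 + 329597))/3993319 + (-35/2 - 390)/(-4399039) = -51673*(-2178569)*(1/3993319) - 815/2*(-1/4399039) = 112573195937*(1/3993319) + 815/8798078 = 112573195937/3993319 + 815/8798078 = 990427761817564071/35133532040882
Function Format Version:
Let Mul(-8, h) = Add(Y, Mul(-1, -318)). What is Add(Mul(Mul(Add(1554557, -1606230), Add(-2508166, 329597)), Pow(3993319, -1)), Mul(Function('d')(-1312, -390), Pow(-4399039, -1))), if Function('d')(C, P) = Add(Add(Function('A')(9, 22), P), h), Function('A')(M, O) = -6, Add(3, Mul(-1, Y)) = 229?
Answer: Rational(990427761817564071, 35133532040882) ≈ 28190.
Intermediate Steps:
Y = -226 (Y = Add(3, Mul(-1, 229)) = Add(3, -229) = -226)
h = Rational(-23, 2) (h = Mul(Rational(-1, 8), Add(-226, Mul(-1, -318))) = Mul(Rational(-1, 8), Add(-226, 318)) = Mul(Rational(-1, 8), 92) = Rational(-23, 2) ≈ -11.500)
Function('d')(C, P) = Add(Rational(-35, 2), P) (Function('d')(C, P) = Add(Add(-6, P), Rational(-23, 2)) = Add(Rational(-35, 2), P))
Add(Mul(Mul(Add(1554557, -1606230), Add(-2508166, 329597)), Pow(3993319, -1)), Mul(Function('d')(-1312, -390), Pow(-4399039, -1))) = Add(Mul(Mul(Add(1554557, -1606230), Add(-2508166, 329597)), Pow(3993319, -1)), Mul(Add(Rational(-35, 2), -390), Pow(-4399039, -1))) = Add(Mul(Mul(-51673, -2178569), Rational(1, 3993319)), Mul(Rational(-815, 2), Rational(-1, 4399039))) = Add(Mul(112573195937, Rational(1, 3993319)), Rational(815, 8798078)) = Add(Rational(112573195937, 3993319), Rational(815, 8798078)) = Rational(990427761817564071, 35133532040882)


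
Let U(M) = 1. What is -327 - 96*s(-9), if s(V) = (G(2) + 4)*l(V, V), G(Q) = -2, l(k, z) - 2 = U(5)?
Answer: -903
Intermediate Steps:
l(k, z) = 3 (l(k, z) = 2 + 1 = 3)
s(V) = 6 (s(V) = (-2 + 4)*3 = 2*3 = 6)
-327 - 96*s(-9) = -327 - 96*6 = -327 - 576 = -903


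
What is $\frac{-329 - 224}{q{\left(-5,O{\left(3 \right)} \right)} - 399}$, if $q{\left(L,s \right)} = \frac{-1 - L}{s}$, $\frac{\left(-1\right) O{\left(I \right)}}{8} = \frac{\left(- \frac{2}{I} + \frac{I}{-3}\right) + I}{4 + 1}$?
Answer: $\frac{4424}{3207} \approx 1.3795$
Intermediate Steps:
$O{\left(I \right)} = - \frac{16 I}{15} + \frac{16}{5 I}$ ($O{\left(I \right)} = - 8 \frac{\left(- \frac{2}{I} + \frac{I}{-3}\right) + I}{4 + 1} = - 8 \frac{\left(- \frac{2}{I} + I \left(- \frac{1}{3}\right)\right) + I}{5} = - 8 \left(\left(- \frac{2}{I} - \frac{I}{3}\right) + I\right) \frac{1}{5} = - 8 \left(- \frac{2}{I} + \frac{2 I}{3}\right) \frac{1}{5} = - 8 \left(- \frac{2}{5 I} + \frac{2 I}{15}\right) = - \frac{16 I}{15} + \frac{16}{5 I}$)
$q{\left(L,s \right)} = \frac{-1 - L}{s}$
$\frac{-329 - 224}{q{\left(-5,O{\left(3 \right)} \right)} - 399} = \frac{-329 - 224}{\frac{-1 - -5}{\frac{16}{15} \cdot \frac{1}{3} \left(3 - 3^{2}\right)} - 399} = - \frac{553}{\frac{-1 + 5}{\frac{16}{15} \cdot \frac{1}{3} \left(3 - 9\right)} - 399} = - \frac{553}{\frac{1}{\frac{16}{15} \cdot \frac{1}{3} \left(3 - 9\right)} 4 - 399} = - \frac{553}{\frac{1}{\frac{16}{15} \cdot \frac{1}{3} \left(-6\right)} 4 - 399} = - \frac{553}{\frac{1}{- \frac{32}{15}} \cdot 4 - 399} = - \frac{553}{\left(- \frac{15}{32}\right) 4 - 399} = - \frac{553}{- \frac{15}{8} - 399} = - \frac{553}{- \frac{3207}{8}} = \left(-553\right) \left(- \frac{8}{3207}\right) = \frac{4424}{3207}$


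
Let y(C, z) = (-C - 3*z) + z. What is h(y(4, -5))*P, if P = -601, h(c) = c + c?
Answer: -7212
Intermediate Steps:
y(C, z) = -C - 2*z
h(c) = 2*c
h(y(4, -5))*P = (2*(-1*4 - 2*(-5)))*(-601) = (2*(-4 + 10))*(-601) = (2*6)*(-601) = 12*(-601) = -7212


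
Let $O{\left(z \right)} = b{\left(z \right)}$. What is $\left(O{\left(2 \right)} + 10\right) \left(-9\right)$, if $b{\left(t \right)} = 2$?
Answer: $-108$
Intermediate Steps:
$O{\left(z \right)} = 2$
$\left(O{\left(2 \right)} + 10\right) \left(-9\right) = \left(2 + 10\right) \left(-9\right) = 12 \left(-9\right) = -108$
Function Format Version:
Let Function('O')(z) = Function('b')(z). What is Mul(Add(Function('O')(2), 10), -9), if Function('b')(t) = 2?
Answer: -108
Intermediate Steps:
Function('O')(z) = 2
Mul(Add(Function('O')(2), 10), -9) = Mul(Add(2, 10), -9) = Mul(12, -9) = -108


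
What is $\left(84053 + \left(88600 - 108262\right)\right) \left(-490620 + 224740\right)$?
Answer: $-17120279080$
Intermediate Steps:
$\left(84053 + \left(88600 - 108262\right)\right) \left(-490620 + 224740\right) = \left(84053 - 19662\right) \left(-265880\right) = 64391 \left(-265880\right) = -17120279080$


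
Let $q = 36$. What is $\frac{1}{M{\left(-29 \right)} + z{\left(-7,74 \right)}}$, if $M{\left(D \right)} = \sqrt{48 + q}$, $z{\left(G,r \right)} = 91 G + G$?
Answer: $- \frac{23}{14809} - \frac{\sqrt{21}}{207326} \approx -0.0015752$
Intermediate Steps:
$z{\left(G,r \right)} = 92 G$
$M{\left(D \right)} = 2 \sqrt{21}$ ($M{\left(D \right)} = \sqrt{48 + 36} = \sqrt{84} = 2 \sqrt{21}$)
$\frac{1}{M{\left(-29 \right)} + z{\left(-7,74 \right)}} = \frac{1}{2 \sqrt{21} + 92 \left(-7\right)} = \frac{1}{2 \sqrt{21} - 644} = \frac{1}{-644 + 2 \sqrt{21}}$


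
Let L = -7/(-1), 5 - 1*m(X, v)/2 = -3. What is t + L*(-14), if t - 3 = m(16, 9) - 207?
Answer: -286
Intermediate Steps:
m(X, v) = 16 (m(X, v) = 10 - 2*(-3) = 10 + 6 = 16)
L = 7 (L = -7*(-1) = 7)
t = -188 (t = 3 + (16 - 207) = 3 - 191 = -188)
t + L*(-14) = -188 + 7*(-14) = -188 - 98 = -286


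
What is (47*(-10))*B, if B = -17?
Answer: 7990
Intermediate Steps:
(47*(-10))*B = (47*(-10))*(-17) = -470*(-17) = 7990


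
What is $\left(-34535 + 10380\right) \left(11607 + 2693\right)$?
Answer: $-345416500$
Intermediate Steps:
$\left(-34535 + 10380\right) \left(11607 + 2693\right) = \left(-24155\right) 14300 = -345416500$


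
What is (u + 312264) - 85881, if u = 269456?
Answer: 495839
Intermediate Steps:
(u + 312264) - 85881 = (269456 + 312264) - 85881 = 581720 - 85881 = 495839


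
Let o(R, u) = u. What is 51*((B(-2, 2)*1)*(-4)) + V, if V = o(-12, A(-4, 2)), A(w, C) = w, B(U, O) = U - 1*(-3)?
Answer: -208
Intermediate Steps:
B(U, O) = 3 + U (B(U, O) = U + 3 = 3 + U)
V = -4
51*((B(-2, 2)*1)*(-4)) + V = 51*(((3 - 2)*1)*(-4)) - 4 = 51*((1*1)*(-4)) - 4 = 51*(1*(-4)) - 4 = 51*(-4) - 4 = -204 - 4 = -208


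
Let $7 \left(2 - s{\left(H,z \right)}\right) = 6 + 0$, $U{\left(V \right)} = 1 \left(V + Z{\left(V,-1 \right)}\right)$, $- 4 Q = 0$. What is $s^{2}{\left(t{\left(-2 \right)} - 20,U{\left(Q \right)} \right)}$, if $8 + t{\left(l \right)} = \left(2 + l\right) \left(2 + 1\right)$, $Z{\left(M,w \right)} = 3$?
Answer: $\frac{64}{49} \approx 1.3061$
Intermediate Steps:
$Q = 0$ ($Q = \left(- \frac{1}{4}\right) 0 = 0$)
$U{\left(V \right)} = 3 + V$ ($U{\left(V \right)} = 1 \left(V + 3\right) = 1 \left(3 + V\right) = 3 + V$)
$t{\left(l \right)} = -2 + 3 l$ ($t{\left(l \right)} = -8 + \left(2 + l\right) \left(2 + 1\right) = -8 + \left(2 + l\right) 3 = -8 + \left(6 + 3 l\right) = -2 + 3 l$)
$s{\left(H,z \right)} = \frac{8}{7}$ ($s{\left(H,z \right)} = 2 - \frac{6 + 0}{7} = 2 - \frac{6}{7} = \frac{8}{7}$)
$s^{2}{\left(t{\left(-2 \right)} - 20,U{\left(Q \right)} \right)} = \left(\frac{8}{7}\right)^{2} = \frac{64}{49}$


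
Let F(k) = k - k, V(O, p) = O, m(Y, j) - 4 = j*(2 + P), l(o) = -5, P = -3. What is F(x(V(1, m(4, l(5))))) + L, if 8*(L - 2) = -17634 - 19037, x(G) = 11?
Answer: -36655/8 ≈ -4581.9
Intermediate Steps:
m(Y, j) = 4 - j (m(Y, j) = 4 + j*(2 - 3) = 4 + j*(-1) = 4 - j)
F(k) = 0
L = -36655/8 (L = 2 + (-17634 - 19037)/8 = 2 + (1/8)*(-36671) = 2 - 36671/8 = -36655/8 ≈ -4581.9)
F(x(V(1, m(4, l(5))))) + L = 0 - 36655/8 = -36655/8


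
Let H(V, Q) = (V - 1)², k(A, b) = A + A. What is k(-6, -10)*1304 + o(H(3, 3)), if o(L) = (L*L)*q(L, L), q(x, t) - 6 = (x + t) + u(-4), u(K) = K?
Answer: -15488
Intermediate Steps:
k(A, b) = 2*A
q(x, t) = 2 + t + x (q(x, t) = 6 + ((x + t) - 4) = 6 + ((t + x) - 4) = 6 + (-4 + t + x) = 2 + t + x)
H(V, Q) = (-1 + V)²
o(L) = L²*(2 + 2*L) (o(L) = (L*L)*(2 + L + L) = L²*(2 + 2*L))
k(-6, -10)*1304 + o(H(3, 3)) = (2*(-6))*1304 + 2*((-1 + 3)²)²*(1 + (-1 + 3)²) = -12*1304 + 2*(2²)²*(1 + 2²) = -15648 + 2*4²*(1 + 4) = -15648 + 2*16*5 = -15648 + 160 = -15488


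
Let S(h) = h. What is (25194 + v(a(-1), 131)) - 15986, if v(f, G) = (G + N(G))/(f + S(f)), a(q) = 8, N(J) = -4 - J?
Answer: 36831/4 ≈ 9207.8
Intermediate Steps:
v(f, G) = -2/f (v(f, G) = (G + (-4 - G))/(f + f) = -4*1/(2*f) = -2/f)
(25194 + v(a(-1), 131)) - 15986 = (25194 - 2/8) - 15986 = (25194 - 2*1/8) - 15986 = (25194 - 1/4) - 15986 = 100775/4 - 15986 = 36831/4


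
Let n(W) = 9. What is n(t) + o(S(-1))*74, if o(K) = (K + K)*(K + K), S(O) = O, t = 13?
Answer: 305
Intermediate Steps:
o(K) = 4*K**2 (o(K) = (2*K)*(2*K) = 4*K**2)
n(t) + o(S(-1))*74 = 9 + (4*(-1)**2)*74 = 9 + (4*1)*74 = 9 + 4*74 = 9 + 296 = 305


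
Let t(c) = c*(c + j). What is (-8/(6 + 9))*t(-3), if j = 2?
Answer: -8/5 ≈ -1.6000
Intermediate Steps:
t(c) = c*(2 + c) (t(c) = c*(c + 2) = c*(2 + c))
(-8/(6 + 9))*t(-3) = (-8/(6 + 9))*(-3*(2 - 3)) = (-8/15)*(-3*(-1)) = ((1/15)*(-8))*3 = -8/15*3 = -8/5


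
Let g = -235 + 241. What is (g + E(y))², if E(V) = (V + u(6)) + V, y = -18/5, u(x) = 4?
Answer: 196/25 ≈ 7.8400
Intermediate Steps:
g = 6
y = -18/5 (y = -18*⅕ = -18/5 ≈ -3.6000)
E(V) = 4 + 2*V (E(V) = (V + 4) + V = (4 + V) + V = 4 + 2*V)
(g + E(y))² = (6 + (4 + 2*(-18/5)))² = (6 + (4 - 36/5))² = (6 - 16/5)² = (14/5)² = 196/25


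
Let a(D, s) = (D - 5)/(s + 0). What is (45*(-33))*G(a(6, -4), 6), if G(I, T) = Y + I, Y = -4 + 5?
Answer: -4455/4 ≈ -1113.8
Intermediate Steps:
a(D, s) = (-5 + D)/s
Y = 1
G(I, T) = 1 + I
(45*(-33))*G(a(6, -4), 6) = (45*(-33))*(1 + (-5 + 6)/(-4)) = -1485*(1 - 1/4*1) = -1485*(1 - 1/4) = -1485*3/4 = -4455/4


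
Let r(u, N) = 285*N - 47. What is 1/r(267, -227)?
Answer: -1/64742 ≈ -1.5446e-5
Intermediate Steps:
r(u, N) = -47 + 285*N
1/r(267, -227) = 1/(-47 + 285*(-227)) = 1/(-47 - 64695) = 1/(-64742) = -1/64742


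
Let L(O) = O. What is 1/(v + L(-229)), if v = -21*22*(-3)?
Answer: 1/1157 ≈ 0.00086430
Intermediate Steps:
v = 1386 (v = -462*(-3) = 1386)
1/(v + L(-229)) = 1/(1386 - 229) = 1/1157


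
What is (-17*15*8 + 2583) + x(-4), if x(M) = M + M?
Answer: 535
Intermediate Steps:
x(M) = 2*M
(-17*15*8 + 2583) + x(-4) = (-17*15*8 + 2583) + 2*(-4) = (-255*8 + 2583) - 8 = (-2040 + 2583) - 8 = 543 - 8 = 535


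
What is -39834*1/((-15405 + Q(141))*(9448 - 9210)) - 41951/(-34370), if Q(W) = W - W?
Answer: 738942007/600065830 ≈ 1.2314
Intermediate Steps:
Q(W) = 0
-39834*1/((-15405 + Q(141))*(9448 - 9210)) - 41951/(-34370) = -39834*1/((-15405 + 0)*(9448 - 9210)) - 41951/(-34370) = -39834/((-15405*238)) - 41951*(-1/34370) = -39834/(-3666390) + 5993/4910 = -39834*(-1/3666390) + 5993/4910 = 6639/611065 + 5993/4910 = 738942007/600065830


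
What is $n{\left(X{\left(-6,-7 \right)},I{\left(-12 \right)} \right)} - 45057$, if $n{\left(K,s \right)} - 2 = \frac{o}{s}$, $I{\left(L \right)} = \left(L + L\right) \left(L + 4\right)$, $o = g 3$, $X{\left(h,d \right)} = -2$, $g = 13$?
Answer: $- \frac{2883507}{64} \approx -45055.0$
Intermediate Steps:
$o = 39$ ($o = 13 \cdot 3 = 39$)
$I{\left(L \right)} = 2 L \left(4 + L\right)$
$n{\left(K,s \right)} = 2 + \frac{39}{s}$
$n{\left(X{\left(-6,-7 \right)},I{\left(-12 \right)} \right)} - 45057 = \left(2 + \frac{39}{2 \left(-12\right) \left(4 - 12\right)}\right) - 45057 = \left(2 + \frac{39}{2 \left(-12\right) \left(-8\right)}\right) - 45057 = \left(2 + \frac{39}{192}\right) - 45057 = \left(2 + 39 \cdot \frac{1}{192}\right) - 45057 = \left(2 + \frac{13}{64}\right) - 45057 = \frac{141}{64} - 45057 = - \frac{2883507}{64}$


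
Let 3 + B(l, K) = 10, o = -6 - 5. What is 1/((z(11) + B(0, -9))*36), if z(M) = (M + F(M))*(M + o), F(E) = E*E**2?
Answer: 1/252 ≈ 0.0039683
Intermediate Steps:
F(E) = E**3
o = -11
B(l, K) = 7 (B(l, K) = -3 + 10 = 7)
z(M) = (-11 + M)*(M + M**3) (z(M) = (M + M**3)*(M - 11) = (M + M**3)*(-11 + M) = (-11 + M)*(M + M**3))
1/((z(11) + B(0, -9))*36) = 1/((11*(-11 + 11 + 11**3 - 11*11**2) + 7)*36) = 1/((11*(-11 + 11 + 1331 - 11*121) + 7)*36) = 1/((11*(-11 + 11 + 1331 - 1331) + 7)*36) = 1/((11*0 + 7)*36) = 1/((0 + 7)*36) = 1/(7*36) = 1/252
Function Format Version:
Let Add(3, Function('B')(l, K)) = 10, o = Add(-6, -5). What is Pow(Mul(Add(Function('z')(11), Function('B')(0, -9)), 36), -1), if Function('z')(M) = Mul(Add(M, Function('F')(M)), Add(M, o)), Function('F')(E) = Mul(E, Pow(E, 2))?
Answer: Rational(1, 252) ≈ 0.0039683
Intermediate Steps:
Function('F')(E) = Pow(E, 3)
o = -11
Function('B')(l, K) = 7 (Function('B')(l, K) = Add(-3, 10) = 7)
Function('z')(M) = Mul(Add(-11, M), Add(M, Pow(M, 3))) (Function('z')(M) = Mul(Add(M, Pow(M, 3)), Add(M, -11)) = Mul(Add(M, Pow(M, 3)), Add(-11, M)) = Mul(Add(-11, M), Add(M, Pow(M, 3))))
Pow(Mul(Add(Function('z')(11), Function('B')(0, -9)), 36), -1) = Pow(Mul(Add(Mul(11, Add(-11, 11, Pow(11, 3), Mul(-11, Pow(11, 2)))), 7), 36), -1) = Pow(Mul(Add(Mul(11, Add(-11, 11, 1331, Mul(-11, 121))), 7), 36), -1) = Pow(Mul(Add(Mul(11, Add(-11, 11, 1331, -1331)), 7), 36), -1) = Pow(Mul(Add(Mul(11, 0), 7), 36), -1) = Pow(Mul(Add(0, 7), 36), -1) = Pow(Mul(7, 36), -1) = Pow(252, -1) = Rational(1, 252)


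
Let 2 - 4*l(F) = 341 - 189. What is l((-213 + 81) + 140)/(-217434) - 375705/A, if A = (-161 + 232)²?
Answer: -54460567955/730723196 ≈ -74.530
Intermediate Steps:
A = 5041 (A = 71² = 5041)
l(F) = -75/2 (l(F) = ½ - (341 - 189)/4 = ½ - ¼*152 = ½ - 38 = -75/2)
l((-213 + 81) + 140)/(-217434) - 375705/A = -75/2/(-217434) - 375705/5041 = -75/2*(-1/217434) - 375705*1/5041 = 25/144956 - 375705/5041 = -54460567955/730723196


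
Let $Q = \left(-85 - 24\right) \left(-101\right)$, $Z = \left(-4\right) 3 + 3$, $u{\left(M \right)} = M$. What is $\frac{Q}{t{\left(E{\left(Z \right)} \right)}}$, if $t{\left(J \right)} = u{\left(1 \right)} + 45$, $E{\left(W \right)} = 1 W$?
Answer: $\frac{11009}{46} \approx 239.33$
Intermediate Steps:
$Z = -9$ ($Z = -12 + 3 = -9$)
$E{\left(W \right)} = W$
$t{\left(J \right)} = 46$ ($t{\left(J \right)} = 1 + 45 = 46$)
$Q = 11009$ ($Q = \left(-109\right) \left(-101\right) = 11009$)
$\frac{Q}{t{\left(E{\left(Z \right)} \right)}} = \frac{11009}{46}$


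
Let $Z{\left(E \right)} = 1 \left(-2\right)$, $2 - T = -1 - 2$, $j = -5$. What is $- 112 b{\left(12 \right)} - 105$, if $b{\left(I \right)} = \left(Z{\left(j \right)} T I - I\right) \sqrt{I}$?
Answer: $-105 + 29568 \sqrt{3} \approx 51108.0$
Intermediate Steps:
$T = 5$ ($T = 2 - \left(-1 - 2\right) = 2 - -3 = 2 + 3 = 5$)
$Z{\left(E \right)} = -2$
$b{\left(I \right)} = - 11 I^{\frac{3}{2}}$ ($b{\left(I \right)} = \left(\left(-2\right) 5 I - I\right) \sqrt{I} = \left(- 10 I - I\right) \sqrt{I} = - 11 I \sqrt{I} = - 11 I^{\frac{3}{2}}$)
$- 112 b{\left(12 \right)} - 105 = - 112 \left(- 11 \cdot 12^{\frac{3}{2}}\right) - 105 = - 112 \left(- 11 \cdot 24 \sqrt{3}\right) - 105 = - 112 \left(- 264 \sqrt{3}\right) - 105 = 29568 \sqrt{3} - 105 = -105 + 29568 \sqrt{3}$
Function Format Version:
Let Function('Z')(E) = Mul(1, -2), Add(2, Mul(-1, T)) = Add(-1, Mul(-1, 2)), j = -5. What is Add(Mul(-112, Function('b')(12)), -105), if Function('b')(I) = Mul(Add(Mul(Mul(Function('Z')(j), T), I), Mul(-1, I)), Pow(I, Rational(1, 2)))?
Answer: Add(-105, Mul(29568, Pow(3, Rational(1, 2)))) ≈ 51108.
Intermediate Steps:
T = 5 (T = Add(2, Mul(-1, Add(-1, Mul(-1, 2)))) = Add(2, Mul(-1, Add(-1, -2))) = Add(2, Mul(-1, -3)) = Add(2, 3) = 5)
Function('Z')(E) = -2
Function('b')(I) = Mul(-11, Pow(I, Rational(3, 2))) (Function('b')(I) = Mul(Add(Mul(Mul(-2, 5), I), Mul(-1, I)), Pow(I, Rational(1, 2))) = Mul(Add(Mul(-10, I), Mul(-1, I)), Pow(I, Rational(1, 2))) = Mul(Mul(-11, I), Pow(I, Rational(1, 2))) = Mul(-11, Pow(I, Rational(3, 2))))
Add(Mul(-112, Function('b')(12)), -105) = Add(Mul(-112, Mul(-11, Pow(12, Rational(3, 2)))), -105) = Add(Mul(-112, Mul(-11, Mul(24, Pow(3, Rational(1, 2))))), -105) = Add(Mul(-112, Mul(-264, Pow(3, Rational(1, 2)))), -105) = Add(Mul(29568, Pow(3, Rational(1, 2))), -105) = Add(-105, Mul(29568, Pow(3, Rational(1, 2))))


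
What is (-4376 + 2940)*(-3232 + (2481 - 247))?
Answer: 1433128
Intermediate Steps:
(-4376 + 2940)*(-3232 + (2481 - 247)) = -1436*(-3232 + 2234) = -1436*(-998) = 1433128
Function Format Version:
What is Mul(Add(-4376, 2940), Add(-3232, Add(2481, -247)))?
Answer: 1433128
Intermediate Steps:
Mul(Add(-4376, 2940), Add(-3232, Add(2481, -247))) = Mul(-1436, Add(-3232, 2234)) = Mul(-1436, -998) = 1433128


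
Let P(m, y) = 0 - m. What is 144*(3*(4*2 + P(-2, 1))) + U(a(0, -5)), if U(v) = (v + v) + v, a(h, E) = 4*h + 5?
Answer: 4335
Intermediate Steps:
a(h, E) = 5 + 4*h
P(m, y) = -m
U(v) = 3*v (U(v) = 2*v + v = 3*v)
144*(3*(4*2 + P(-2, 1))) + U(a(0, -5)) = 144*(3*(4*2 - 1*(-2))) + 3*(5 + 4*0) = 144*(3*(8 + 2)) + 3*(5 + 0) = 144*(3*10) + 3*5 = 144*30 + 15 = 4320 + 15 = 4335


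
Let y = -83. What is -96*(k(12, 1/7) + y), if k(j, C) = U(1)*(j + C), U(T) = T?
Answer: 47616/7 ≈ 6802.3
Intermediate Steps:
k(j, C) = C + j (k(j, C) = 1*(j + C) = 1*(C + j) = C + j)
-96*(k(12, 1/7) + y) = -96*((1/7 + 12) - 83) = -96*((⅐ + 12) - 83) = -96*(85/7 - 83) = -96*(-496/7) = 47616/7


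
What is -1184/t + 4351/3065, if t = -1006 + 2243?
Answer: 1753227/3791405 ≈ 0.46242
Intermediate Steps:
t = 1237
-1184/t + 4351/3065 = -1184/1237 + 4351/3065 = 1753227/3791405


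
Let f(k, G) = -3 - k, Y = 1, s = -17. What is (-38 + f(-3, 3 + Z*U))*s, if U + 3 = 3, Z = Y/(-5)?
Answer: 646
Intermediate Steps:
Z = -⅕ (Z = 1/(-5) = 1*(-⅕) = -⅕ ≈ -0.20000)
U = 0 (U = -3 + 3 = 0)
(-38 + f(-3, 3 + Z*U))*s = (-38 + (-3 - 1*(-3)))*(-17) = (-38 + (-3 + 3))*(-17) = (-38 + 0)*(-17) = -38*(-17) = 646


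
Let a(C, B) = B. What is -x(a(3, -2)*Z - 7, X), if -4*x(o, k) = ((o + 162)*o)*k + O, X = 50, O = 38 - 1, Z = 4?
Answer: -110213/4 ≈ -27553.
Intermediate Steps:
O = 37
x(o, k) = -37/4 - k*o*(162 + o)/4 (x(o, k) = -(((o + 162)*o)*k + 37)/4 = -(((162 + o)*o)*k + 37)/4 = -((o*(162 + o))*k + 37)/4 = -(k*o*(162 + o) + 37)/4 = -(37 + k*o*(162 + o))/4 = -37/4 - k*o*(162 + o)/4)
-x(a(3, -2)*Z - 7, X) = -(-37/4 - 81/2*50*(-2*4 - 7) - ¼*50*(-2*4 - 7)²) = -(-37/4 - 81/2*50*(-8 - 7) - ¼*50*(-8 - 7)²) = -(-37/4 - 81/2*50*(-15) - ¼*50*(-15)²) = -(-37/4 + 30375 - ¼*50*225) = -(-37/4 + 30375 - 5625/2) = -1*110213/4 = -110213/4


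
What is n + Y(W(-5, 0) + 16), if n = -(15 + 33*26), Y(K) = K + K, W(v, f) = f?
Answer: -841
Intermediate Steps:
Y(K) = 2*K
n = -873 (n = -(15 + 858) = -1*873 = -873)
n + Y(W(-5, 0) + 16) = -873 + 2*(0 + 16) = -873 + 2*16 = -873 + 32 = -841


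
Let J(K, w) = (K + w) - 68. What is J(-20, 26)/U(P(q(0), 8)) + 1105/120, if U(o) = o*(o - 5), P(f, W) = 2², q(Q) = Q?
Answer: 593/24 ≈ 24.708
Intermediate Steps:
P(f, W) = 4
J(K, w) = -68 + K + w
U(o) = o*(-5 + o)
J(-20, 26)/U(P(q(0), 8)) + 1105/120 = (-68 - 20 + 26)/((4*(-5 + 4))) + 1105/120 = -62/(4*(-1)) + 1105*(1/120) = -62/(-4) + 221/24 = -62*(-¼) + 221/24 = 31/2 + 221/24 = 593/24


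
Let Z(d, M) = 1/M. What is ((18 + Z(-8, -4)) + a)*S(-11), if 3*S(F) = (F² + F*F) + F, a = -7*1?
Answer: 3311/4 ≈ 827.75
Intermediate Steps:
a = -7
S(F) = F/3 + 2*F²/3 (S(F) = ((F² + F*F) + F)/3 = ((F² + F²) + F)/3 = (2*F² + F)/3 = (F + 2*F²)/3 = F/3 + 2*F²/3)
((18 + Z(-8, -4)) + a)*S(-11) = ((18 + 1/(-4)) - 7)*((⅓)*(-11)*(1 + 2*(-11))) = ((18 - ¼) - 7)*((⅓)*(-11)*(1 - 22)) = (71/4 - 7)*((⅓)*(-11)*(-21)) = (43/4)*77 = 3311/4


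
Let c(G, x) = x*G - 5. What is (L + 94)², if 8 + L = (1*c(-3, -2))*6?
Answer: 8464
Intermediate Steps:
c(G, x) = -5 + G*x (c(G, x) = G*x - 5 = -5 + G*x)
L = -2 (L = -8 + (1*(-5 - 3*(-2)))*6 = -8 + (1*(-5 + 6))*6 = -8 + (1*1)*6 = -8 + 1*6 = -8 + 6 = -2)
(L + 94)² = (-2 + 94)² = 92² = 8464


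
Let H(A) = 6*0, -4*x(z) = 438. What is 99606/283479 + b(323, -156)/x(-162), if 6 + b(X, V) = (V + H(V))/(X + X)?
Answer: 909868550/2228050447 ≈ 0.40837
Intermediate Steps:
x(z) = -219/2 (x(z) = -¼*438 = -219/2)
H(A) = 0
b(X, V) = -6 + V/(2*X) (b(X, V) = -6 + (V + 0)/(X + X) = -6 + V/((2*X)) = -6 + V*(1/(2*X)) = -6 + V/(2*X))
99606/283479 + b(323, -156)/x(-162) = 99606/283479 + (-6 + (½)*(-156)/323)/(-219/2) = 99606*(1/283479) + (-6 + (½)*(-156)*(1/323))*(-2/219) = 33202/94493 + (-6 - 78/323)*(-2/219) = 33202/94493 - 2016/323*(-2/219) = 33202/94493 + 1344/23579 = 909868550/2228050447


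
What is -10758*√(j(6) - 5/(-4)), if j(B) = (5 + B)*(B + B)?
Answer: -5379*√533 ≈ -1.2418e+5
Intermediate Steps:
j(B) = 2*B*(5 + B) (j(B) = (5 + B)*(2*B) = 2*B*(5 + B))
-10758*√(j(6) - 5/(-4)) = -10758*√(2*6*(5 + 6) - 5/(-4)) = -10758*√(2*6*11 - 5*(-¼)) = -10758*√(132 + 5/4) = -5379*√533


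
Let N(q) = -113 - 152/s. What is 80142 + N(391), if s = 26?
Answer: 1040301/13 ≈ 80023.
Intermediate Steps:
N(q) = -1545/13 (N(q) = -113 - 152/26 = -113 - 152*1/26 = -113 - 76/13 = -1545/13)
80142 + N(391) = 80142 - 1545/13 = 1040301/13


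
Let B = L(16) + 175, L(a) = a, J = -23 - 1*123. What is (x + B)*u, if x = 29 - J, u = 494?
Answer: 180804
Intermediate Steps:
J = -146 (J = -23 - 123 = -146)
x = 175 (x = 29 - 1*(-146) = 29 + 146 = 175)
B = 191 (B = 16 + 175 = 191)
(x + B)*u = (175 + 191)*494 = 366*494 = 180804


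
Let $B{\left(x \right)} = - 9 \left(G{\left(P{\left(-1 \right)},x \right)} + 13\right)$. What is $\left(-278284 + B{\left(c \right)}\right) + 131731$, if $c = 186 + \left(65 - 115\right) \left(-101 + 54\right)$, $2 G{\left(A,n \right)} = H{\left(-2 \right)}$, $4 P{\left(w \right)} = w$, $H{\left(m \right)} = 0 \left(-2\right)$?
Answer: $-146670$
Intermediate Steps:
$H{\left(m \right)} = 0$
$P{\left(w \right)} = \frac{w}{4}$
$G{\left(A,n \right)} = 0$ ($G{\left(A,n \right)} = \frac{1}{2} \cdot 0 = 0$)
$c = 2536$ ($c = 186 - -2350 = 186 + 2350 = 2536$)
$B{\left(x \right)} = -117$ ($B{\left(x \right)} = - 9 \left(0 + 13\right) = \left(-9\right) 13 = -117$)
$\left(-278284 + B{\left(c \right)}\right) + 131731 = \left(-278284 - 117\right) + 131731 = -278401 + 131731 = -146670$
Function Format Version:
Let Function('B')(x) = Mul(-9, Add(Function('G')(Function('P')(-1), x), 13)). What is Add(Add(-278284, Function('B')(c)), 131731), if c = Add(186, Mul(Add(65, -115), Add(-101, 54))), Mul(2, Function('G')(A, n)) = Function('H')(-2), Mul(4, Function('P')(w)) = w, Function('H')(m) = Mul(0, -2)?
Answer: -146670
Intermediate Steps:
Function('H')(m) = 0
Function('P')(w) = Mul(Rational(1, 4), w)
Function('G')(A, n) = 0 (Function('G')(A, n) = Mul(Rational(1, 2), 0) = 0)
c = 2536 (c = Add(186, Mul(-50, -47)) = Add(186, 2350) = 2536)
Function('B')(x) = -117 (Function('B')(x) = Mul(-9, Add(0, 13)) = Mul(-9, 13) = -117)
Add(Add(-278284, Function('B')(c)), 131731) = Add(Add(-278284, -117), 131731) = Add(-278401, 131731) = -146670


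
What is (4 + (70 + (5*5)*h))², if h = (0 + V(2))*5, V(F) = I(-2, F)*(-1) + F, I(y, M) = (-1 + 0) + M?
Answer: 39601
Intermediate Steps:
I(y, M) = -1 + M
V(F) = 1 (V(F) = (-1 + F)*(-1) + F = (1 - F) + F = 1)
h = 5 (h = (0 + 1)*5 = 1*5 = 5)
(4 + (70 + (5*5)*h))² = (4 + (70 + (5*5)*5))² = (4 + (70 + 25*5))² = (4 + (70 + 125))² = (4 + 195)² = 199² = 39601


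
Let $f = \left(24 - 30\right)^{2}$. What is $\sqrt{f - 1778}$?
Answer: $i \sqrt{1742} \approx 41.737 i$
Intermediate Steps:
$f = 36$ ($f = \left(-6\right)^{2} = 36$)
$\sqrt{f - 1778} = \sqrt{36 - 1778} = \sqrt{-1742} = i \sqrt{1742}$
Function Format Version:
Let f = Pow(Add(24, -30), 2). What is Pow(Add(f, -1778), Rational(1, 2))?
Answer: Mul(I, Pow(1742, Rational(1, 2))) ≈ Mul(41.737, I)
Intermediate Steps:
f = 36 (f = Pow(-6, 2) = 36)
Pow(Add(f, -1778), Rational(1, 2)) = Pow(Add(36, -1778), Rational(1, 2)) = Pow(-1742, Rational(1, 2)) = Mul(I, Pow(1742, Rational(1, 2)))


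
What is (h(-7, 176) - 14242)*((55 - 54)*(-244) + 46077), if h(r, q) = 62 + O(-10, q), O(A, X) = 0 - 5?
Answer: -650141105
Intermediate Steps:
O(A, X) = -5
h(r, q) = 57 (h(r, q) = 62 - 5 = 57)
(h(-7, 176) - 14242)*((55 - 54)*(-244) + 46077) = (57 - 14242)*((55 - 54)*(-244) + 46077) = -14185*(1*(-244) + 46077) = -14185*(-244 + 46077) = -14185*45833 = -650141105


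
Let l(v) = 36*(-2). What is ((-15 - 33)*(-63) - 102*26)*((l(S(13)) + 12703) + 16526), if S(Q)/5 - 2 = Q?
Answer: 10846404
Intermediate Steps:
S(Q) = 10 + 5*Q
l(v) = -72
((-15 - 33)*(-63) - 102*26)*((l(S(13)) + 12703) + 16526) = ((-15 - 33)*(-63) - 102*26)*((-72 + 12703) + 16526) = (-48*(-63) - 2652)*(12631 + 16526) = (3024 - 2652)*29157 = 372*29157 = 10846404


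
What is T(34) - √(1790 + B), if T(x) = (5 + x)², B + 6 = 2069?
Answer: 1521 - √3853 ≈ 1458.9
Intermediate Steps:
B = 2063 (B = -6 + 2069 = 2063)
T(34) - √(1790 + B) = (5 + 34)² - √(1790 + 2063) = 39² - √3853 = 1521 - √3853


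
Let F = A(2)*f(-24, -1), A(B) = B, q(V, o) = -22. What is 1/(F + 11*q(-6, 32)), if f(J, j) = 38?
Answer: -1/166 ≈ -0.0060241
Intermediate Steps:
F = 76 (F = 2*38 = 76)
1/(F + 11*q(-6, 32)) = 1/(76 + 11*(-22)) = 1/(76 - 242) = 1/(-166) = -1/166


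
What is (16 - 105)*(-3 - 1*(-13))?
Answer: -890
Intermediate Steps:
(16 - 105)*(-3 - 1*(-13)) = -89*(-3 + 13) = -89*10 = -890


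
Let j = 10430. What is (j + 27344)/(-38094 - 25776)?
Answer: -18887/31935 ≈ -0.59142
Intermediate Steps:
(j + 27344)/(-38094 - 25776) = (10430 + 27344)/(-38094 - 25776) = 37774/(-63870) = 37774*(-1/63870) = -18887/31935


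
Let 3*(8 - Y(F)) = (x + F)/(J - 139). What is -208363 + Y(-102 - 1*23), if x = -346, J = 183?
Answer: -9167463/44 ≈ -2.0835e+5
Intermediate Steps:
Y(F) = 701/66 - F/132 (Y(F) = 8 - (-346 + F)/(3*(183 - 139)) = 8 - (-346 + F)/(3*44) = 8 - (-173/22 + F/44)/3 = 8 + (173/66 - F/132) = 701/66 - F/132)
-208363 + Y(-102 - 1*23) = -208363 + (701/66 - (-102 - 1*23)/132) = -208363 + (701/66 - (-102 - 23)/132) = -208363 + (701/66 - 1/132*(-125)) = -208363 + (701/66 + 125/132) = -208363 + 509/44 = -9167463/44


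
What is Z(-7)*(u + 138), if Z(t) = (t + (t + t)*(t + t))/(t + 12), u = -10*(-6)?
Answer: 37422/5 ≈ 7484.4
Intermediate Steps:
u = 60
Z(t) = (t + 4*t²)/(12 + t) (Z(t) = (t + (2*t)*(2*t))/(12 + t) = (t + 4*t²)/(12 + t))
Z(-7)*(u + 138) = (-7*(1 + 4*(-7))/(12 - 7))*(60 + 138) = -7*(1 - 28)/5*198 = -7*⅕*(-27)*198 = (189/5)*198 = 37422/5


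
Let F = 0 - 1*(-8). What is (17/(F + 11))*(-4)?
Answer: -68/19 ≈ -3.5789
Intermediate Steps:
F = 8 (F = 0 + 8 = 8)
(17/(F + 11))*(-4) = (17/(8 + 11))*(-4) = (17/19)*(-4) = -68/19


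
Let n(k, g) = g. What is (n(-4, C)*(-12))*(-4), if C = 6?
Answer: 288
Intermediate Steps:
(n(-4, C)*(-12))*(-4) = (6*(-12))*(-4) = -72*(-4) = 288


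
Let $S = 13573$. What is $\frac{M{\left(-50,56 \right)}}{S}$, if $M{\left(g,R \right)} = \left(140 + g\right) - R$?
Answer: $\frac{34}{13573} \approx 0.002505$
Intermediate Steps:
$M{\left(g,R \right)} = 140 + g - R$
$\frac{M{\left(-50,56 \right)}}{S} = \frac{140 - 50 - 56}{13573} = \left(140 - 50 - 56\right) \frac{1}{13573} = 34 \cdot \frac{1}{13573} = \frac{34}{13573}$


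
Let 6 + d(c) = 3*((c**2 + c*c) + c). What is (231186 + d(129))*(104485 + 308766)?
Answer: 136956753663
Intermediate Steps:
d(c) = -6 + 3*c + 6*c**2 (d(c) = -6 + 3*((c**2 + c*c) + c) = -6 + 3*((c**2 + c**2) + c) = -6 + 3*(2*c**2 + c) = -6 + 3*(c + 2*c**2) = -6 + (3*c + 6*c**2) = -6 + 3*c + 6*c**2)
(231186 + d(129))*(104485 + 308766) = (231186 + (-6 + 3*129 + 6*129**2))*(104485 + 308766) = (231186 + (-6 + 387 + 6*16641))*413251 = (231186 + (-6 + 387 + 99846))*413251 = (231186 + 100227)*413251 = 331413*413251 = 136956753663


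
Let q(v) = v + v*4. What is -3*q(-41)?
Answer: 615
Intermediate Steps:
q(v) = 5*v (q(v) = v + 4*v = 5*v)
-3*q(-41) = -15*(-41) = -3*(-205) = 615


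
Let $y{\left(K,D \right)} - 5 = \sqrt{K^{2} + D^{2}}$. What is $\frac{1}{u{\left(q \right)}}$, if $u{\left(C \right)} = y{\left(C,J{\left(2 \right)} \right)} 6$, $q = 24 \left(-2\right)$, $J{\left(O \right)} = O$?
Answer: $- \frac{5}{13698} + \frac{\sqrt{577}}{6849} \approx 0.0031422$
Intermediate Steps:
$y{\left(K,D \right)} = 5 + \sqrt{D^{2} + K^{2}}$ ($y{\left(K,D \right)} = 5 + \sqrt{K^{2} + D^{2}} = 5 + \sqrt{D^{2} + K^{2}}$)
$q = -48$
$u{\left(C \right)} = 30 + 6 \sqrt{4 + C^{2}}$ ($u{\left(C \right)} = \left(5 + \sqrt{2^{2} + C^{2}}\right) 6 = \left(5 + \sqrt{4 + C^{2}}\right) 6 = 30 + 6 \sqrt{4 + C^{2}}$)
$\frac{1}{u{\left(q \right)}} = \frac{1}{30 + 6 \sqrt{4 + \left(-48\right)^{2}}} = \frac{1}{30 + 6 \sqrt{4 + 2304}} = \frac{1}{30 + 6 \sqrt{2308}} = \frac{1}{30 + 6 \cdot 2 \sqrt{577}} = \frac{1}{30 + 12 \sqrt{577}}$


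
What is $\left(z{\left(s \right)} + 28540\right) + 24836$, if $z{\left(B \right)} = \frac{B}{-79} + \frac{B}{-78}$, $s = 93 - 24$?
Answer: $\frac{109630693}{2054} \approx 53374.0$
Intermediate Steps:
$s = 69$
$z{\left(B \right)} = - \frac{157 B}{6162}$ ($z{\left(B \right)} = B \left(- \frac{1}{79}\right) + B \left(- \frac{1}{78}\right) = - \frac{B}{79} - \frac{B}{78} = - \frac{157 B}{6162}$)
$\left(z{\left(s \right)} + 28540\right) + 24836 = \left(\left(- \frac{157}{6162}\right) 69 + 28540\right) + 24836 = \left(- \frac{3611}{2054} + 28540\right) + 24836 = \frac{58617549}{2054} + 24836 = \frac{109630693}{2054}$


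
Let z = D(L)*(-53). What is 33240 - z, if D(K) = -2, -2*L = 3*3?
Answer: 33134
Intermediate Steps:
L = -9/2 (L = -3*3/2 = -½*9 = -9/2 ≈ -4.5000)
z = 106 (z = -2*(-53) = 106)
33240 - z = 33240 - 1*106 = 33240 - 106 = 33134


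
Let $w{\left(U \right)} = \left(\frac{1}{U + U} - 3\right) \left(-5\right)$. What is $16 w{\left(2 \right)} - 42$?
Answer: $178$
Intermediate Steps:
$w{\left(U \right)} = 15 - \frac{5}{2 U}$ ($w{\left(U \right)} = \left(\frac{1}{2 U} - 3\right) \left(-5\right) = \left(-3 + \frac{1}{2 U}\right) \left(-5\right) = 15 - \frac{5}{2 U}$)
$16 w{\left(2 \right)} - 42 = 16 \left(15 - \frac{5}{2 \cdot 2}\right) - 42 = 16 \left(15 - \frac{5}{4}\right) - 42 = 16 \cdot \frac{55}{4} - 42 = 220 - 42 = 178$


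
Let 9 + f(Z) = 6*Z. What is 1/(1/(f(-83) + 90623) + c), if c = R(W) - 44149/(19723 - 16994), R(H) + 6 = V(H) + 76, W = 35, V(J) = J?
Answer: 245926564/21843760665 ≈ 0.011258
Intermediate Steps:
f(Z) = -9 + 6*Z
R(H) = 70 + H (R(H) = -6 + (H + 76) = -6 + (76 + H) = 70 + H)
c = 242396/2729 (c = (70 + 35) - 44149/(19723 - 16994) = 105 - 44149/2729 = 242396/2729 ≈ 88.822)
1/(1/(f(-83) + 90623) + c) = 1/(1/((-9 + 6*(-83)) + 90623) + 242396/2729) = 1/(1/((-9 - 498) + 90623) + 242396/2729) = 1/(1/(-507 + 90623) + 242396/2729) = 1/(1/90116 + 242396/2729) = 1/(21843760665/245926564) = 245926564/21843760665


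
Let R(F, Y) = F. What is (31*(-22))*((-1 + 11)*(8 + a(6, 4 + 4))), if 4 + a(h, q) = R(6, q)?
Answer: -68200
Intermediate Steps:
a(h, q) = 2 (a(h, q) = -4 + 6 = 2)
(31*(-22))*((-1 + 11)*(8 + a(6, 4 + 4))) = (31*(-22))*((-1 + 11)*(8 + 2)) = -6820*10 = -682*100 = -68200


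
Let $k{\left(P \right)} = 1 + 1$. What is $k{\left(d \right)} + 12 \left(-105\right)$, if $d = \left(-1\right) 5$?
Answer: $-1258$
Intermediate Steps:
$d = -5$
$k{\left(P \right)} = 2$
$k{\left(d \right)} + 12 \left(-105\right) = 2 + 12 \left(-105\right) = 2 - 1260 = -1258$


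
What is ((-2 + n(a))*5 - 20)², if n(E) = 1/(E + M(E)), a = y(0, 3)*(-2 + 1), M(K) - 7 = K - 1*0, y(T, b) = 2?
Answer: 7225/9 ≈ 802.78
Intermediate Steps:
M(K) = 7 + K (M(K) = 7 + (K - 1*0) = 7 + (K + 0) = 7 + K)
a = -2 (a = 2*(-2 + 1) = 2*(-1) = -2)
n(E) = 1/(7 + 2*E) (n(E) = 1/(E + (7 + E)) = 1/(7 + 2*E))
((-2 + n(a))*5 - 20)² = ((-2 + 1/(7 + 2*(-2)))*5 - 20)² = ((-2 + 1/(7 - 4))*5 - 20)² = ((-2 + 1/3)*5 - 20)² = ((-2 + ⅓)*5 - 20)² = (-5/3*5 - 20)² = (-25/3 - 20)² = (-85/3)² = 7225/9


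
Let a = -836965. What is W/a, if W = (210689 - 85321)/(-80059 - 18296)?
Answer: 125368/82319692575 ≈ 1.5229e-6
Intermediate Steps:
W = -125368/98355 (W = 125368/(-98355) = 125368*(-1/98355) = -125368/98355 ≈ -1.2746)
W/a = -125368/98355/(-836965) = -125368/98355*(-1/836965) = 125368/82319692575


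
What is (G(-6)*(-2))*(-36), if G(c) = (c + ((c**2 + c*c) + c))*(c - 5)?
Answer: -47520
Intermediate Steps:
G(c) = (-5 + c)*(2*c + 2*c**2) (G(c) = (c + ((c**2 + c**2) + c))*(-5 + c) = (c + (2*c**2 + c))*(-5 + c) = (c + (c + 2*c**2))*(-5 + c) = (2*c + 2*c**2)*(-5 + c) = (-5 + c)*(2*c + 2*c**2))
(G(-6)*(-2))*(-36) = ((2*(-6)*(-5 + (-6)**2 - 4*(-6)))*(-2))*(-36) = ((2*(-6)*(-5 + 36 + 24))*(-2))*(-36) = ((2*(-6)*55)*(-2))*(-36) = -660*(-2)*(-36) = 1320*(-36) = -47520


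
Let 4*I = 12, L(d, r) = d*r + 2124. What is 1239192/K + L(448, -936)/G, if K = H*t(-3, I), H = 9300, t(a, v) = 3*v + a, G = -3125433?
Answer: 18038386821/807403525 ≈ 22.341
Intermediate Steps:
L(d, r) = 2124 + d*r
I = 3 (I = (1/4)*12 = 3)
t(a, v) = a + 3*v
K = 55800 (K = 9300*(-3 + 3*3) = 9300*(-3 + 9) = 9300*6 = 55800)
1239192/K + L(448, -936)/G = 1239192/55800 + (2124 + 448*(-936))/(-3125433) = 1239192*(1/55800) + (2124 - 419328)*(-1/3125433) = 17211/775 - 417204*(-1/3125433) = 17211/775 + 139068/1041811 = 18038386821/807403525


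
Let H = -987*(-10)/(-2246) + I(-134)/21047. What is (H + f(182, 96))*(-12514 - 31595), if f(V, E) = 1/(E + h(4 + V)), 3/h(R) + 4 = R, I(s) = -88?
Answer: 2049937614381423/10590648025 ≈ 1.9356e+5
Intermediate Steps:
H = -103965769/23635781 (H = -987*(-10)/(-2246) - 88/21047 = 9870*(-1/2246) - 88*1/21047 = -4935/1123 - 88/21047 = -103965769/23635781 ≈ -4.3987)
h(R) = 3/(-4 + R)
f(V, E) = 1/(E + 3/V) (f(V, E) = 1/(E + 3/(-4 + (4 + V))) = 1/(E + 3/V))
(H + f(182, 96))*(-12514 - 31595) = (-103965769/23635781 + 182/(3 + 96*182))*(-12514 - 31595) = (-103965769/23635781 + 182/(3 + 17472))*(-44109) = (-103965769/23635781 + 182/17475)*(-44109) = -1812500101133/413035272975*(-44109) = 2049937614381423/10590648025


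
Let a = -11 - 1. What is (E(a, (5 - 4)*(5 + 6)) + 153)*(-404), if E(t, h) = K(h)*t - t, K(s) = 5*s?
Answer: 199980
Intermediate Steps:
a = -12
E(t, h) = -t + 5*h*t (E(t, h) = (5*h)*t - t = 5*h*t - t = -t + 5*h*t)
(E(a, (5 - 4)*(5 + 6)) + 153)*(-404) = (-12*(-1 + 5*((5 - 4)*(5 + 6))) + 153)*(-404) = (-12*(-1 + 5*(1*11)) + 153)*(-404) = (-12*(-1 + 5*11) + 153)*(-404) = (-12*(-1 + 55) + 153)*(-404) = (-12*54 + 153)*(-404) = (-648 + 153)*(-404) = -495*(-404) = 199980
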